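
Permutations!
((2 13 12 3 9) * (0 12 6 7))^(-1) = ((0 12 3 9 2 13 6 7))^(-1) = (0 7 6 13 2 9 3 12)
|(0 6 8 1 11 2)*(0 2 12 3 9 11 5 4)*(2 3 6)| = 11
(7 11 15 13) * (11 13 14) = (7 13)(11 15 14) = [0, 1, 2, 3, 4, 5, 6, 13, 8, 9, 10, 15, 12, 7, 11, 14]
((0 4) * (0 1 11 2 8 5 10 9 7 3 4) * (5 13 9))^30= (1 8 7)(2 9 4)(3 11 13)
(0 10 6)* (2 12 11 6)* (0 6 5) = [10, 1, 12, 3, 4, 0, 6, 7, 8, 9, 2, 5, 11] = (0 10 2 12 11 5)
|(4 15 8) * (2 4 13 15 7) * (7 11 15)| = 7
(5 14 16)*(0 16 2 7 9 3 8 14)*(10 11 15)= [16, 1, 7, 8, 4, 0, 6, 9, 14, 3, 11, 15, 12, 13, 2, 10, 5]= (0 16 5)(2 7 9 3 8 14)(10 11 15)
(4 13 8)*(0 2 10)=(0 2 10)(4 13 8)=[2, 1, 10, 3, 13, 5, 6, 7, 4, 9, 0, 11, 12, 8]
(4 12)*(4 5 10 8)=(4 12 5 10 8)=[0, 1, 2, 3, 12, 10, 6, 7, 4, 9, 8, 11, 5]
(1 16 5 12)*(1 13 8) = (1 16 5 12 13 8) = [0, 16, 2, 3, 4, 12, 6, 7, 1, 9, 10, 11, 13, 8, 14, 15, 5]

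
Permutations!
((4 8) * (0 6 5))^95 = ((0 6 5)(4 8))^95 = (0 5 6)(4 8)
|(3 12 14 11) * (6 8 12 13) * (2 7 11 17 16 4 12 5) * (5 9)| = 45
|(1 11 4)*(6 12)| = 6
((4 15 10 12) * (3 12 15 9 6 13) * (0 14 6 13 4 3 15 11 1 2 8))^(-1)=((0 14 6 4 9 13 15 10 11 1 2 8)(3 12))^(-1)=(0 8 2 1 11 10 15 13 9 4 6 14)(3 12)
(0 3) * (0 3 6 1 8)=(0 6 1 8)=[6, 8, 2, 3, 4, 5, 1, 7, 0]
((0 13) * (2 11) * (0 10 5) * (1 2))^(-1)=((0 13 10 5)(1 2 11))^(-1)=(0 5 10 13)(1 11 2)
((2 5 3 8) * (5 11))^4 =((2 11 5 3 8))^4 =(2 8 3 5 11)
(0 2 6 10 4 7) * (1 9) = (0 2 6 10 4 7)(1 9) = [2, 9, 6, 3, 7, 5, 10, 0, 8, 1, 4]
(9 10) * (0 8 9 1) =[8, 0, 2, 3, 4, 5, 6, 7, 9, 10, 1] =(0 8 9 10 1)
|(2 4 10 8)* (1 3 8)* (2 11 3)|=|(1 2 4 10)(3 8 11)|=12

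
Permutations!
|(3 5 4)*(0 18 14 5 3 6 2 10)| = 8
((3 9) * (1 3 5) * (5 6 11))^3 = (1 6)(3 11)(5 9)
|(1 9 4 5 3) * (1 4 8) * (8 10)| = |(1 9 10 8)(3 4 5)| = 12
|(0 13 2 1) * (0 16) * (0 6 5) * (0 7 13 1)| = 8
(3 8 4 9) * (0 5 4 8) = (0 5 4 9 3) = [5, 1, 2, 0, 9, 4, 6, 7, 8, 3]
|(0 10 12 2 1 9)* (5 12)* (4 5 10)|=7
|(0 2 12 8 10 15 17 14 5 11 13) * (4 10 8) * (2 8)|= |(0 8 2 12 4 10 15 17 14 5 11 13)|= 12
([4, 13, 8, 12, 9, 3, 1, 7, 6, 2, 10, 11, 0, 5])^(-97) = [9, 5, 6, 0, 2, 12, 13, 7, 1, 8, 10, 11, 4, 3]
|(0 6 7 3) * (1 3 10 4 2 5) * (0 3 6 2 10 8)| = |(0 2 5 1 6 7 8)(4 10)| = 14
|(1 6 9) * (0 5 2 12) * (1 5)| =|(0 1 6 9 5 2 12)| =7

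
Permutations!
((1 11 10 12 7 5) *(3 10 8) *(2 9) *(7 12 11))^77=(12)(1 5 7)(2 9)(3 10 11 8)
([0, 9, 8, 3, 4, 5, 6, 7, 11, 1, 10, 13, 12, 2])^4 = [0, 1, 2, 3, 4, 5, 6, 7, 8, 9, 10, 11, 12, 13]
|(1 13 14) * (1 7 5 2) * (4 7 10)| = 8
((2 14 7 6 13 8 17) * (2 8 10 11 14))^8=(17)(6 10 14)(7 13 11)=((6 13 10 11 14 7)(8 17))^8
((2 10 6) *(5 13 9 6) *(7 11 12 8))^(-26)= ((2 10 5 13 9 6)(7 11 12 8))^(-26)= (2 9 5)(6 13 10)(7 12)(8 11)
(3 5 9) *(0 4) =(0 4)(3 5 9) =[4, 1, 2, 5, 0, 9, 6, 7, 8, 3]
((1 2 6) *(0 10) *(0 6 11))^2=((0 10 6 1 2 11))^2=(0 6 2)(1 11 10)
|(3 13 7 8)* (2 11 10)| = |(2 11 10)(3 13 7 8)| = 12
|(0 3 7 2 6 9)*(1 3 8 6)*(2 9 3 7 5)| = 9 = |(0 8 6 3 5 2 1 7 9)|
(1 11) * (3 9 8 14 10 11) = (1 3 9 8 14 10 11) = [0, 3, 2, 9, 4, 5, 6, 7, 14, 8, 11, 1, 12, 13, 10]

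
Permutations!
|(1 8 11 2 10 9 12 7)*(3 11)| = |(1 8 3 11 2 10 9 12 7)| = 9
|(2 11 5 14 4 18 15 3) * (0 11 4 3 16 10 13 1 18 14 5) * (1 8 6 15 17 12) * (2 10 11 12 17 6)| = 56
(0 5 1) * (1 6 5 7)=(0 7 1)(5 6)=[7, 0, 2, 3, 4, 6, 5, 1]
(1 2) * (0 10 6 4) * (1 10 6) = (0 6 4)(1 2 10) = [6, 2, 10, 3, 0, 5, 4, 7, 8, 9, 1]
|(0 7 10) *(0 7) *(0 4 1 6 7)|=6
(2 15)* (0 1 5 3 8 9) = (0 1 5 3 8 9)(2 15) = [1, 5, 15, 8, 4, 3, 6, 7, 9, 0, 10, 11, 12, 13, 14, 2]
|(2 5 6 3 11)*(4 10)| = 10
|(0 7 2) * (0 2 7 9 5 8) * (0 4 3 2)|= 7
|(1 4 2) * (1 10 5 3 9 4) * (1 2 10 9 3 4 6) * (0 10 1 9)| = 6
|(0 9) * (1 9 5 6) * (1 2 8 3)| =8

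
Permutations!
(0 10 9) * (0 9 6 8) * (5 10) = [5, 1, 2, 3, 4, 10, 8, 7, 0, 9, 6] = (0 5 10 6 8)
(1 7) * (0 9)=(0 9)(1 7)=[9, 7, 2, 3, 4, 5, 6, 1, 8, 0]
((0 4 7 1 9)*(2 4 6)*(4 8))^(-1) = (0 9 1 7 4 8 2 6)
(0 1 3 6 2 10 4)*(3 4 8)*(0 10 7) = (0 1 4 10 8 3 6 2 7) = [1, 4, 7, 6, 10, 5, 2, 0, 3, 9, 8]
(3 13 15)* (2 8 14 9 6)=(2 8 14 9 6)(3 13 15)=[0, 1, 8, 13, 4, 5, 2, 7, 14, 6, 10, 11, 12, 15, 9, 3]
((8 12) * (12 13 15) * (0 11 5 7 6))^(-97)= ((0 11 5 7 6)(8 13 15 12))^(-97)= (0 7 11 6 5)(8 12 15 13)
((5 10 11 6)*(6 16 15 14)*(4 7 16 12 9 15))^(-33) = (16)(5 6 14 15 9 12 11 10)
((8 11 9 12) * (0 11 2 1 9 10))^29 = ((0 11 10)(1 9 12 8 2))^29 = (0 10 11)(1 2 8 12 9)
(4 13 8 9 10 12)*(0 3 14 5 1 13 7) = (0 3 14 5 1 13 8 9 10 12 4 7) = [3, 13, 2, 14, 7, 1, 6, 0, 9, 10, 12, 11, 4, 8, 5]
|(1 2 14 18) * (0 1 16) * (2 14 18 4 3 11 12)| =10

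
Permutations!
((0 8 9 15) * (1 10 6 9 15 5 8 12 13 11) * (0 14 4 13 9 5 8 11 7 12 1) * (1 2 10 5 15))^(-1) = (0 11 5 1 8 9 12 7 13 4 14 15 6 10 2)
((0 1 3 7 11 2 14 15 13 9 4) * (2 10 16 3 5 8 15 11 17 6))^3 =(0 8 9 1 15 4 5 13)(2 10 7)(3 6 11)(14 16 17)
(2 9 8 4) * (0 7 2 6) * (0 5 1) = [7, 0, 9, 3, 6, 1, 5, 2, 4, 8] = (0 7 2 9 8 4 6 5 1)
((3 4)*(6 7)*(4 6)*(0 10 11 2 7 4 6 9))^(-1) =(0 9 3 4 6 7 2 11 10)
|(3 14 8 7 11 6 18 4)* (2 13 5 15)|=8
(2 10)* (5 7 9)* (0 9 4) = [9, 1, 10, 3, 0, 7, 6, 4, 8, 5, 2] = (0 9 5 7 4)(2 10)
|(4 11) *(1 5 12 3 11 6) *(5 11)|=|(1 11 4 6)(3 5 12)|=12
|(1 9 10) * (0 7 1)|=5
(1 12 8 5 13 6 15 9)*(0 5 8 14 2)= (0 5 13 6 15 9 1 12 14 2)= [5, 12, 0, 3, 4, 13, 15, 7, 8, 1, 10, 11, 14, 6, 2, 9]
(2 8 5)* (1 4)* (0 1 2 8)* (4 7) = (0 1 7 4 2)(5 8) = [1, 7, 0, 3, 2, 8, 6, 4, 5]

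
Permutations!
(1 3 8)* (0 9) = (0 9)(1 3 8) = [9, 3, 2, 8, 4, 5, 6, 7, 1, 0]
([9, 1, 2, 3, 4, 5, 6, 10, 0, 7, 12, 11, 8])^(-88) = [7, 1, 2, 3, 4, 5, 6, 12, 9, 10, 8, 11, 0]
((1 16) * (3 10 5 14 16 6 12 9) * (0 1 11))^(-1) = (0 11 16 14 5 10 3 9 12 6 1)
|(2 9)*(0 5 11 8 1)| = 10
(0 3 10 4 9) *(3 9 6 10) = (0 9)(4 6 10) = [9, 1, 2, 3, 6, 5, 10, 7, 8, 0, 4]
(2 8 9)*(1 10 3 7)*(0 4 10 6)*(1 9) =(0 4 10 3 7 9 2 8 1 6) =[4, 6, 8, 7, 10, 5, 0, 9, 1, 2, 3]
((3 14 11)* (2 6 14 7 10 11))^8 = (2 14 6)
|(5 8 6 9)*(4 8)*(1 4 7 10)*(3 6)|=9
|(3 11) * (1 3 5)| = |(1 3 11 5)| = 4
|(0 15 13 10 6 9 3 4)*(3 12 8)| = 10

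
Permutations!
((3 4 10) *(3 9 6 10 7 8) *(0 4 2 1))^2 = (0 7 3 1 4 8 2)(6 9 10) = ((0 4 7 8 3 2 1)(6 10 9))^2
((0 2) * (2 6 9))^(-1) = (0 2 9 6)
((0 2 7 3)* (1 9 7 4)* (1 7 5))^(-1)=((0 2 4 7 3)(1 9 5))^(-1)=(0 3 7 4 2)(1 5 9)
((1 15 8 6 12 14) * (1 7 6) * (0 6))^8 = (0 14 6 7 12)(1 8 15)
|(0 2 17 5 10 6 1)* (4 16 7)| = |(0 2 17 5 10 6 1)(4 16 7)| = 21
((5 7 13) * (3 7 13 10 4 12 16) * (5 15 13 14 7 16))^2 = ((3 16)(4 12 5 14 7 10)(13 15))^2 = (16)(4 5 7)(10 12 14)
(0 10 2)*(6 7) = (0 10 2)(6 7) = [10, 1, 0, 3, 4, 5, 7, 6, 8, 9, 2]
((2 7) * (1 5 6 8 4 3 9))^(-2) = (1 3 8 5 9 4 6)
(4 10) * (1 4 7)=(1 4 10 7)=[0, 4, 2, 3, 10, 5, 6, 1, 8, 9, 7]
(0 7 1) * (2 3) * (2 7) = (0 2 3 7 1) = [2, 0, 3, 7, 4, 5, 6, 1]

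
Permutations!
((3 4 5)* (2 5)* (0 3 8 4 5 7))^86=(0 5 4 7 3 8 2)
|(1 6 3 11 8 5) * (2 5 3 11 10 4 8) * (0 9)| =|(0 9)(1 6 11 2 5)(3 10 4 8)| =20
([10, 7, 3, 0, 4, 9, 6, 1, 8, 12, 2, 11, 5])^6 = [2, 1, 0, 10, 4, 5, 6, 7, 8, 9, 3, 11, 12]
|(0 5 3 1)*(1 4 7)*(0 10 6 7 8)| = 20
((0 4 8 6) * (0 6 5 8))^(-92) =(8) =((0 4)(5 8))^(-92)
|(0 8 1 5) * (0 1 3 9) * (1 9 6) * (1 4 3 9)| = 6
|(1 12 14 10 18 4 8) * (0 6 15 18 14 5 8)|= 20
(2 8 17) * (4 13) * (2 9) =(2 8 17 9)(4 13) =[0, 1, 8, 3, 13, 5, 6, 7, 17, 2, 10, 11, 12, 4, 14, 15, 16, 9]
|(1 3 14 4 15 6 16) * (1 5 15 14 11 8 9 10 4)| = |(1 3 11 8 9 10 4 14)(5 15 6 16)| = 8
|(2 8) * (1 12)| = |(1 12)(2 8)| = 2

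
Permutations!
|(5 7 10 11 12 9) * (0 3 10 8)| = |(0 3 10 11 12 9 5 7 8)| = 9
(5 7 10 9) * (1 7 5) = (1 7 10 9) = [0, 7, 2, 3, 4, 5, 6, 10, 8, 1, 9]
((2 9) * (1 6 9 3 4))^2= ((1 6 9 2 3 4))^2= (1 9 3)(2 4 6)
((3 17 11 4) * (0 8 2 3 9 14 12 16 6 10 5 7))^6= ((0 8 2 3 17 11 4 9 14 12 16 6 10 5 7))^6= (0 4 10 3 12)(2 14 7 11 6)(5 17 16 8 9)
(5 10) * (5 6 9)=[0, 1, 2, 3, 4, 10, 9, 7, 8, 5, 6]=(5 10 6 9)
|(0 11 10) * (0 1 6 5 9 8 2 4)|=10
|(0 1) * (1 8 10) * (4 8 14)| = 6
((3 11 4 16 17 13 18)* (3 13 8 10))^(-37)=((3 11 4 16 17 8 10)(13 18))^(-37)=(3 8 16 11 10 17 4)(13 18)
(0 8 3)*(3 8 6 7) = (8)(0 6 7 3) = [6, 1, 2, 0, 4, 5, 7, 3, 8]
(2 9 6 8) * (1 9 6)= (1 9)(2 6 8)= [0, 9, 6, 3, 4, 5, 8, 7, 2, 1]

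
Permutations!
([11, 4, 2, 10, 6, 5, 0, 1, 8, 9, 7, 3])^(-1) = [6, 7, 2, 11, 1, 5, 4, 10, 8, 9, 3, 0]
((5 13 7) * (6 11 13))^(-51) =((5 6 11 13 7))^(-51) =(5 7 13 11 6)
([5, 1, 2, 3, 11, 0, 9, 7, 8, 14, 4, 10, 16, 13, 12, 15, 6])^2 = (4 10 11)(6 14 16 9 12)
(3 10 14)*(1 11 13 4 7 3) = (1 11 13 4 7 3 10 14) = [0, 11, 2, 10, 7, 5, 6, 3, 8, 9, 14, 13, 12, 4, 1]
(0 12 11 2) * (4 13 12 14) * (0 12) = (0 14 4 13)(2 12 11) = [14, 1, 12, 3, 13, 5, 6, 7, 8, 9, 10, 2, 11, 0, 4]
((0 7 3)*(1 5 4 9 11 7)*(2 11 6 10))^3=(0 4 10 7 1 9 2 3 5 6 11)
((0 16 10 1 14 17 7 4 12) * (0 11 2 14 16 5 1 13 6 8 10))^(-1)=(0 16 1 5)(2 11 12 4 7 17 14)(6 13 10 8)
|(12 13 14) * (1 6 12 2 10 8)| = |(1 6 12 13 14 2 10 8)| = 8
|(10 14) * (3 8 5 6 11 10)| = 7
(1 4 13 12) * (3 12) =(1 4 13 3 12) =[0, 4, 2, 12, 13, 5, 6, 7, 8, 9, 10, 11, 1, 3]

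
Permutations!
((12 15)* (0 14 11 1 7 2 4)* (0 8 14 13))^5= ((0 13)(1 7 2 4 8 14 11)(12 15))^5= (0 13)(1 14 4 7 11 8 2)(12 15)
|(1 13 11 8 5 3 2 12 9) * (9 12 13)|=6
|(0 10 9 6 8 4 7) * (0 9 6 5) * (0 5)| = |(0 10 6 8 4 7 9)| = 7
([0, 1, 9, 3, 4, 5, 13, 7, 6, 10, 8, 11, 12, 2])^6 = (13)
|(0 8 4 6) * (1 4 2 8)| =4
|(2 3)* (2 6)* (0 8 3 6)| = 6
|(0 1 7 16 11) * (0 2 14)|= 7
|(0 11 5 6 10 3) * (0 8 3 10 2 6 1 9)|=10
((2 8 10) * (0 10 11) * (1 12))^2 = (12)(0 2 11 10 8)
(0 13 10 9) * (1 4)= (0 13 10 9)(1 4)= [13, 4, 2, 3, 1, 5, 6, 7, 8, 0, 9, 11, 12, 10]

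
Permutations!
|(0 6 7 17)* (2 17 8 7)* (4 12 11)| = 12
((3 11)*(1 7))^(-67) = (1 7)(3 11)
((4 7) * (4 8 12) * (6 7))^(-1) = ((4 6 7 8 12))^(-1) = (4 12 8 7 6)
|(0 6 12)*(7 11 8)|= |(0 6 12)(7 11 8)|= 3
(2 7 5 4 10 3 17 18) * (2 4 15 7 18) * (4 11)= (2 18 11 4 10 3 17)(5 15 7)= [0, 1, 18, 17, 10, 15, 6, 5, 8, 9, 3, 4, 12, 13, 14, 7, 16, 2, 11]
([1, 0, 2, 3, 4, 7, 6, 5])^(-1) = [1, 0, 2, 3, 4, 7, 6, 5]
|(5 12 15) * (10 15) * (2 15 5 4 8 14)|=|(2 15 4 8 14)(5 12 10)|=15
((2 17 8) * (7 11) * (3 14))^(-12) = (17)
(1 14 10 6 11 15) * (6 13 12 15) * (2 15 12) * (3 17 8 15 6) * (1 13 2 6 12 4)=(1 14 10 2 12 4)(3 17 8 15 13 6 11)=[0, 14, 12, 17, 1, 5, 11, 7, 15, 9, 2, 3, 4, 6, 10, 13, 16, 8]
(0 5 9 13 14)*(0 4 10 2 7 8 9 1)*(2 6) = (0 5 1)(2 7 8 9 13 14 4 10 6) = [5, 0, 7, 3, 10, 1, 2, 8, 9, 13, 6, 11, 12, 14, 4]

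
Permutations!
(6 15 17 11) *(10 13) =(6 15 17 11)(10 13) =[0, 1, 2, 3, 4, 5, 15, 7, 8, 9, 13, 6, 12, 10, 14, 17, 16, 11]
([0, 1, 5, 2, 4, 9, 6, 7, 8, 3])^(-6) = [0, 1, 9, 5, 4, 3, 6, 7, 8, 2]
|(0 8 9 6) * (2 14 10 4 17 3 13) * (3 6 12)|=12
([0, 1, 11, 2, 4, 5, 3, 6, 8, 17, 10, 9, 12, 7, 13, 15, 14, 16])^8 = [0, 1, 6, 7, 4, 5, 13, 14, 8, 2, 10, 3, 12, 16, 17, 15, 9, 11]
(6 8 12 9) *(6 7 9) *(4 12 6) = (4 12)(6 8)(7 9) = [0, 1, 2, 3, 12, 5, 8, 9, 6, 7, 10, 11, 4]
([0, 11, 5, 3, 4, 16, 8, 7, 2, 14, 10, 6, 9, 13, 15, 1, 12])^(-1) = [0, 15, 8, 3, 4, 2, 11, 7, 6, 12, 10, 1, 16, 13, 9, 14, 5]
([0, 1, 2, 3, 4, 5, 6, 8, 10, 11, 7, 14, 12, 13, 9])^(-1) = [0, 1, 2, 3, 4, 5, 6, 10, 7, 14, 8, 9, 12, 13, 11]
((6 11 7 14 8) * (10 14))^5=(6 8 14 10 7 11)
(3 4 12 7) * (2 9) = (2 9)(3 4 12 7) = [0, 1, 9, 4, 12, 5, 6, 3, 8, 2, 10, 11, 7]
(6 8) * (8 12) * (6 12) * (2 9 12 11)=(2 9 12 8 11)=[0, 1, 9, 3, 4, 5, 6, 7, 11, 12, 10, 2, 8]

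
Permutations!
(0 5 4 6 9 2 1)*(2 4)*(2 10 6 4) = (0 5 10 6 9 2 1) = [5, 0, 1, 3, 4, 10, 9, 7, 8, 2, 6]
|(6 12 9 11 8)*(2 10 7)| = |(2 10 7)(6 12 9 11 8)| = 15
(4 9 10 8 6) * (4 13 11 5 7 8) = (4 9 10)(5 7 8 6 13 11) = [0, 1, 2, 3, 9, 7, 13, 8, 6, 10, 4, 5, 12, 11]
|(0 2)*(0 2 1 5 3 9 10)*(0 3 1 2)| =6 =|(0 2)(1 5)(3 9 10)|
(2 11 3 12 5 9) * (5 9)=[0, 1, 11, 12, 4, 5, 6, 7, 8, 2, 10, 3, 9]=(2 11 3 12 9)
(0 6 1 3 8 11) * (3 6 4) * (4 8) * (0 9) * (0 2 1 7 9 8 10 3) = (0 10 3 4)(1 6 7 9 2)(8 11) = [10, 6, 1, 4, 0, 5, 7, 9, 11, 2, 3, 8]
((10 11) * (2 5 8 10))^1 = ((2 5 8 10 11))^1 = (2 5 8 10 11)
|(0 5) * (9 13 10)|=6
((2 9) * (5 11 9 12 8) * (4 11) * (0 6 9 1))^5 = (0 8)(1 12)(2 11)(4 9)(5 6)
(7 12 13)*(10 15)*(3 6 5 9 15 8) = [0, 1, 2, 6, 4, 9, 5, 12, 3, 15, 8, 11, 13, 7, 14, 10] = (3 6 5 9 15 10 8)(7 12 13)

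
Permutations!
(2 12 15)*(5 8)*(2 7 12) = [0, 1, 2, 3, 4, 8, 6, 12, 5, 9, 10, 11, 15, 13, 14, 7] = (5 8)(7 12 15)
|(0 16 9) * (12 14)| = |(0 16 9)(12 14)| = 6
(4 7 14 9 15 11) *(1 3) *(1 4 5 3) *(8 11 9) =(3 4 7 14 8 11 5)(9 15) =[0, 1, 2, 4, 7, 3, 6, 14, 11, 15, 10, 5, 12, 13, 8, 9]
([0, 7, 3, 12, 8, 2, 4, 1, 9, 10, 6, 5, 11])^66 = [0, 1, 3, 12, 8, 2, 4, 7, 9, 10, 6, 5, 11]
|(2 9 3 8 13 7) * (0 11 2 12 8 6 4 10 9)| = |(0 11 2)(3 6 4 10 9)(7 12 8 13)| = 60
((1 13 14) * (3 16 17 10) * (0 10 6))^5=(0 6 17 16 3 10)(1 14 13)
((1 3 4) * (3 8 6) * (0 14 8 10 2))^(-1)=(0 2 10 1 4 3 6 8 14)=((0 14 8 6 3 4 1 10 2))^(-1)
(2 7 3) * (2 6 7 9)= (2 9)(3 6 7)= [0, 1, 9, 6, 4, 5, 7, 3, 8, 2]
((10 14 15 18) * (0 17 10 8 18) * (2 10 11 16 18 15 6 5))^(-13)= ((0 17 11 16 18 8 15)(2 10 14 6 5))^(-13)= (0 17 11 16 18 8 15)(2 14 5 10 6)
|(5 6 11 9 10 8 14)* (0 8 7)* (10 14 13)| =|(0 8 13 10 7)(5 6 11 9 14)| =5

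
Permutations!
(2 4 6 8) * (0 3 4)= (0 3 4 6 8 2)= [3, 1, 0, 4, 6, 5, 8, 7, 2]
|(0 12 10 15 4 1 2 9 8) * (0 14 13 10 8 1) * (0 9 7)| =|(0 12 8 14 13 10 15 4 9 1 2 7)| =12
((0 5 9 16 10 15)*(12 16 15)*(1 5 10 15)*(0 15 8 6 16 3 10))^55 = ((1 5 9)(3 10 12)(6 16 8))^55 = (1 5 9)(3 10 12)(6 16 8)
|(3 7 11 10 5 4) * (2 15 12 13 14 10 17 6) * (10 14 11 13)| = 12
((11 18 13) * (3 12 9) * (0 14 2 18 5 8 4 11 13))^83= ((0 14 2 18)(3 12 9)(4 11 5 8))^83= (0 18 2 14)(3 9 12)(4 8 5 11)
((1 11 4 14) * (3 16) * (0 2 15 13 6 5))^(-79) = ((0 2 15 13 6 5)(1 11 4 14)(3 16))^(-79) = (0 5 6 13 15 2)(1 11 4 14)(3 16)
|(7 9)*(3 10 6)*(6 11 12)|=|(3 10 11 12 6)(7 9)|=10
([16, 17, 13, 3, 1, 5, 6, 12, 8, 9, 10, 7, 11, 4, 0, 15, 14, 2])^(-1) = [14, 4, 17, 3, 13, 5, 6, 11, 8, 9, 10, 12, 7, 2, 16, 15, 0, 1]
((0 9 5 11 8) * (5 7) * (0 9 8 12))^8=(0 8 9 7 5 11 12)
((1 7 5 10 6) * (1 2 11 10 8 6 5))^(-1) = ((1 7)(2 11 10 5 8 6))^(-1) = (1 7)(2 6 8 5 10 11)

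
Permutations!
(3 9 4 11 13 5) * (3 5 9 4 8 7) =[0, 1, 2, 4, 11, 5, 6, 3, 7, 8, 10, 13, 12, 9] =(3 4 11 13 9 8 7)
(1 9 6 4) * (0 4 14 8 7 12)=(0 4 1 9 6 14 8 7 12)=[4, 9, 2, 3, 1, 5, 14, 12, 7, 6, 10, 11, 0, 13, 8]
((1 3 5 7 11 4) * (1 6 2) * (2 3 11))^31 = ((1 11 4 6 3 5 7 2))^31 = (1 2 7 5 3 6 4 11)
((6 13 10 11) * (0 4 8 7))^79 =((0 4 8 7)(6 13 10 11))^79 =(0 7 8 4)(6 11 10 13)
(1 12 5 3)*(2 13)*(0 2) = (0 2 13)(1 12 5 3) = [2, 12, 13, 1, 4, 3, 6, 7, 8, 9, 10, 11, 5, 0]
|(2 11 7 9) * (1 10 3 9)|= |(1 10 3 9 2 11 7)|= 7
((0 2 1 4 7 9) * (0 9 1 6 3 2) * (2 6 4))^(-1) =((9)(1 2 4 7)(3 6))^(-1) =(9)(1 7 4 2)(3 6)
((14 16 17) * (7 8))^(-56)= ((7 8)(14 16 17))^(-56)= (14 16 17)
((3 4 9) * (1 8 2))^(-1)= ((1 8 2)(3 4 9))^(-1)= (1 2 8)(3 9 4)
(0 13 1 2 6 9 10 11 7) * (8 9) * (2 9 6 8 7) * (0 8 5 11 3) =(0 13 1 9 10 3)(2 5 11)(6 7 8) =[13, 9, 5, 0, 4, 11, 7, 8, 6, 10, 3, 2, 12, 1]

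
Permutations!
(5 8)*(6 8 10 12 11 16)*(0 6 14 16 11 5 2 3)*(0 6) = (2 3 6 8)(5 10 12)(14 16) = [0, 1, 3, 6, 4, 10, 8, 7, 2, 9, 12, 11, 5, 13, 16, 15, 14]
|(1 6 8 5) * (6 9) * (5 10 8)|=4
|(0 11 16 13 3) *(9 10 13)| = 7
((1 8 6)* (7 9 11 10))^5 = (1 6 8)(7 9 11 10)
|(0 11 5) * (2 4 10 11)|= |(0 2 4 10 11 5)|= 6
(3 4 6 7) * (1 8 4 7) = (1 8 4 6)(3 7) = [0, 8, 2, 7, 6, 5, 1, 3, 4]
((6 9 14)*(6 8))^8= ((6 9 14 8))^8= (14)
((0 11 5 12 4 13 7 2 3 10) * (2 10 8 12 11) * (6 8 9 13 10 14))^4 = (0 13 8)(2 7 12)(3 14 4)(6 10 9)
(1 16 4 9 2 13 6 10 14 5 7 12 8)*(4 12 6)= (1 16 12 8)(2 13 4 9)(5 7 6 10 14)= [0, 16, 13, 3, 9, 7, 10, 6, 1, 2, 14, 11, 8, 4, 5, 15, 12]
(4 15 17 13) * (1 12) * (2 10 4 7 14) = (1 12)(2 10 4 15 17 13 7 14) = [0, 12, 10, 3, 15, 5, 6, 14, 8, 9, 4, 11, 1, 7, 2, 17, 16, 13]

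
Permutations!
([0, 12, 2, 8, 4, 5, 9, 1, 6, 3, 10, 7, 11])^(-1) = [0, 7, 2, 9, 4, 5, 8, 11, 3, 6, 10, 12, 1]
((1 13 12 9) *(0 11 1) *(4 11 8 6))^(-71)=(0 8 6 4 11 1 13 12 9)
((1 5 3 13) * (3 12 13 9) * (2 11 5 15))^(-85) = (1 13 12 5 11 2 15)(3 9)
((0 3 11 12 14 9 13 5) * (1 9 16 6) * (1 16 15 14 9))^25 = (0 9 3 13 11 5 12)(6 16)(14 15)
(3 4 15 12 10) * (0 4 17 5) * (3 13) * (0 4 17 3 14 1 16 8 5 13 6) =(0 17 13 14 1 16 8 5 4 15 12 10 6) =[17, 16, 2, 3, 15, 4, 0, 7, 5, 9, 6, 11, 10, 14, 1, 12, 8, 13]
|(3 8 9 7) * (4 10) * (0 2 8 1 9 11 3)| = 8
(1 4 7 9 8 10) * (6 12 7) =(1 4 6 12 7 9 8 10) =[0, 4, 2, 3, 6, 5, 12, 9, 10, 8, 1, 11, 7]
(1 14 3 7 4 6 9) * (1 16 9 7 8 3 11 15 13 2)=[0, 14, 1, 8, 6, 5, 7, 4, 3, 16, 10, 15, 12, 2, 11, 13, 9]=(1 14 11 15 13 2)(3 8)(4 6 7)(9 16)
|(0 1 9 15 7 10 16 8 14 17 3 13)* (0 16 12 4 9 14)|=24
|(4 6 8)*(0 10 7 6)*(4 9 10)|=10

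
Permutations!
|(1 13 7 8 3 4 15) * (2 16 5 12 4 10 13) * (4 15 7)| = 6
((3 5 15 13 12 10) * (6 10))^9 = (3 15 12 10 5 13 6)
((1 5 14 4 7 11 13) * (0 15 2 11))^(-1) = (0 7 4 14 5 1 13 11 2 15) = ((0 15 2 11 13 1 5 14 4 7))^(-1)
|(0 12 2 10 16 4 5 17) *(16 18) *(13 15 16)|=|(0 12 2 10 18 13 15 16 4 5 17)|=11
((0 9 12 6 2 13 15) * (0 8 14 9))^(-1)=(2 6 12 9 14 8 15 13)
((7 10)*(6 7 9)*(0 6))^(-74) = ((0 6 7 10 9))^(-74) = (0 6 7 10 9)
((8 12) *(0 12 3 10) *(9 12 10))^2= (3 12)(8 9)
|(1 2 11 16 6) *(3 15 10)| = |(1 2 11 16 6)(3 15 10)| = 15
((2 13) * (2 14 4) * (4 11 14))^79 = ((2 13 4)(11 14))^79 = (2 13 4)(11 14)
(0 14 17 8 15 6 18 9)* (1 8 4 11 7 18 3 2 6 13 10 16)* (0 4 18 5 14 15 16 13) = [15, 8, 6, 2, 11, 14, 3, 5, 16, 4, 13, 7, 12, 10, 17, 0, 1, 18, 9] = (0 15)(1 8 16)(2 6 3)(4 11 7 5 14 17 18 9)(10 13)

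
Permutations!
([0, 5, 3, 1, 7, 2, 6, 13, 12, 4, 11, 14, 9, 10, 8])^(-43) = (1 5 2 3)(4 13 11 8 9 7 10 14 12)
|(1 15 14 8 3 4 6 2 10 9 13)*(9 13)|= |(1 15 14 8 3 4 6 2 10 13)|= 10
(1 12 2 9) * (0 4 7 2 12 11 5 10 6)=(12)(0 4 7 2 9 1 11 5 10 6)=[4, 11, 9, 3, 7, 10, 0, 2, 8, 1, 6, 5, 12]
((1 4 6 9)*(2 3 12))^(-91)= ((1 4 6 9)(2 3 12))^(-91)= (1 4 6 9)(2 12 3)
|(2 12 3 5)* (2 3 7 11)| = |(2 12 7 11)(3 5)| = 4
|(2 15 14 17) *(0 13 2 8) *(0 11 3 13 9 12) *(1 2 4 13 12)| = 22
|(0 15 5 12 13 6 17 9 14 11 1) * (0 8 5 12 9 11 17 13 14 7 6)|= 13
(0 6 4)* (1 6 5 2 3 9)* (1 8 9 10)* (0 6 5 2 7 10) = (0 2 3)(1 5 7 10)(4 6)(8 9) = [2, 5, 3, 0, 6, 7, 4, 10, 9, 8, 1]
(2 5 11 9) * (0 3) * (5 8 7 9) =[3, 1, 8, 0, 4, 11, 6, 9, 7, 2, 10, 5] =(0 3)(2 8 7 9)(5 11)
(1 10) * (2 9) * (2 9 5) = (1 10)(2 5) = [0, 10, 5, 3, 4, 2, 6, 7, 8, 9, 1]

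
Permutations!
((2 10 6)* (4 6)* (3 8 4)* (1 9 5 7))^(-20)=((1 9 5 7)(2 10 3 8 4 6))^(-20)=(2 4 3)(6 8 10)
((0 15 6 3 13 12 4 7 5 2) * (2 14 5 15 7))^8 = (0 2 4 12 13 3 6 15 7)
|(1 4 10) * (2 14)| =|(1 4 10)(2 14)| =6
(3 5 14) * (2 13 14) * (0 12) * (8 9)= (0 12)(2 13 14 3 5)(8 9)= [12, 1, 13, 5, 4, 2, 6, 7, 9, 8, 10, 11, 0, 14, 3]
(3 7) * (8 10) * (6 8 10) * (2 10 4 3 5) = (2 10 4 3 7 5)(6 8) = [0, 1, 10, 7, 3, 2, 8, 5, 6, 9, 4]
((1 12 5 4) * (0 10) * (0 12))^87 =((0 10 12 5 4 1))^87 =(0 5)(1 12)(4 10)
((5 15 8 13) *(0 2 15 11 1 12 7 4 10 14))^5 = (0 5 4 15 1 14 13 7 2 11 10 8 12)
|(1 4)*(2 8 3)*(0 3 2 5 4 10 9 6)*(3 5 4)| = |(0 5 3 4 1 10 9 6)(2 8)| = 8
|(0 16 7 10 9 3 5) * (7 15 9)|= 6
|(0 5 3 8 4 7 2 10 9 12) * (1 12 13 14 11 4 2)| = |(0 5 3 8 2 10 9 13 14 11 4 7 1 12)| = 14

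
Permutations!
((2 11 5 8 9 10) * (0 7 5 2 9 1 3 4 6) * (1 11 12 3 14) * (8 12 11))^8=(14)(0 7 5 12 3 4 6)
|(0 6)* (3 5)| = 2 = |(0 6)(3 5)|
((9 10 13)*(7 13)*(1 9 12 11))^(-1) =(1 11 12 13 7 10 9)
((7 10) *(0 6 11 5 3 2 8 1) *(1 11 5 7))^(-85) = (0 8)(1 2)(3 10)(5 7)(6 11)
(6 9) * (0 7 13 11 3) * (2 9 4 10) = [7, 1, 9, 0, 10, 5, 4, 13, 8, 6, 2, 3, 12, 11] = (0 7 13 11 3)(2 9 6 4 10)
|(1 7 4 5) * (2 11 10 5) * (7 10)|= 12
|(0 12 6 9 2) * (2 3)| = 6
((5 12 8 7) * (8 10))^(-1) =((5 12 10 8 7))^(-1) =(5 7 8 10 12)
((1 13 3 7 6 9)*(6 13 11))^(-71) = ((1 11 6 9)(3 7 13))^(-71) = (1 11 6 9)(3 7 13)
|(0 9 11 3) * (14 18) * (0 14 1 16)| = 8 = |(0 9 11 3 14 18 1 16)|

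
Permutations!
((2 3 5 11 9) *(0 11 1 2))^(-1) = (0 9 11)(1 5 3 2)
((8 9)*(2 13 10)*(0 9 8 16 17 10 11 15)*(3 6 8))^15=(0 13 17)(2 16 15)(9 11 10)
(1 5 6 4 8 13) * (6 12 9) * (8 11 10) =(1 5 12 9 6 4 11 10 8 13) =[0, 5, 2, 3, 11, 12, 4, 7, 13, 6, 8, 10, 9, 1]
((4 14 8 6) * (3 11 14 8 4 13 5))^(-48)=((3 11 14 4 8 6 13 5))^(-48)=(14)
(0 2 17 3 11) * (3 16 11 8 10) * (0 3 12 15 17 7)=(0 2 7)(3 8 10 12 15 17 16 11)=[2, 1, 7, 8, 4, 5, 6, 0, 10, 9, 12, 3, 15, 13, 14, 17, 11, 16]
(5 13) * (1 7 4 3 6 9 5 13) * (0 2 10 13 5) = [2, 7, 10, 6, 3, 1, 9, 4, 8, 0, 13, 11, 12, 5] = (0 2 10 13 5 1 7 4 3 6 9)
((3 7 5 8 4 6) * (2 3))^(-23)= ((2 3 7 5 8 4 6))^(-23)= (2 4 5 3 6 8 7)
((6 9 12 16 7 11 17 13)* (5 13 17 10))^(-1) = (17)(5 10 11 7 16 12 9 6 13)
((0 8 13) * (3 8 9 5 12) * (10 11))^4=(0 3 9 8 5 13 12)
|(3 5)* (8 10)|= 2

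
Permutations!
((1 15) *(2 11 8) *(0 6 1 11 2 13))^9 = (0 1 11 13 6 15 8)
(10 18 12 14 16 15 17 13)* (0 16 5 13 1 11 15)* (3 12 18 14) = (18)(0 16)(1 11 15 17)(3 12)(5 13 10 14) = [16, 11, 2, 12, 4, 13, 6, 7, 8, 9, 14, 15, 3, 10, 5, 17, 0, 1, 18]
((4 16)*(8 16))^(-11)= ((4 8 16))^(-11)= (4 8 16)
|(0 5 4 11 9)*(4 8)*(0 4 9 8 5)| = |(4 11 8 9)| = 4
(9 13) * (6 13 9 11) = (6 13 11) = [0, 1, 2, 3, 4, 5, 13, 7, 8, 9, 10, 6, 12, 11]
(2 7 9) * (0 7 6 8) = [7, 1, 6, 3, 4, 5, 8, 9, 0, 2] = (0 7 9 2 6 8)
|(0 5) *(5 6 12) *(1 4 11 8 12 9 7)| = 10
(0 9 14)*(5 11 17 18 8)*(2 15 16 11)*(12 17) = [9, 1, 15, 3, 4, 2, 6, 7, 5, 14, 10, 12, 17, 13, 0, 16, 11, 18, 8] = (0 9 14)(2 15 16 11 12 17 18 8 5)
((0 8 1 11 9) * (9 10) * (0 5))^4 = (0 10 8 9 1 5 11)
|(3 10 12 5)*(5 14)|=5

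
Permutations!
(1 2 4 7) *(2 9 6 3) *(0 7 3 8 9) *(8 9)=(0 7 1)(2 4 3)(6 9)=[7, 0, 4, 2, 3, 5, 9, 1, 8, 6]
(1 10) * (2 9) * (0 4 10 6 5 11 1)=(0 4 10)(1 6 5 11)(2 9)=[4, 6, 9, 3, 10, 11, 5, 7, 8, 2, 0, 1]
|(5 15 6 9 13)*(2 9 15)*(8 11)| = |(2 9 13 5)(6 15)(8 11)| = 4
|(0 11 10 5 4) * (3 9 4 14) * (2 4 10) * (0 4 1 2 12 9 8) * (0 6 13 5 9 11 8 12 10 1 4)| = |(0 8 6 13 5 14 3 12 11 10 9 1 2 4)| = 14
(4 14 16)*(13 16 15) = (4 14 15 13 16) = [0, 1, 2, 3, 14, 5, 6, 7, 8, 9, 10, 11, 12, 16, 15, 13, 4]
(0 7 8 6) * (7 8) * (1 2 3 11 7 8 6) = (0 6)(1 2 3 11 7 8) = [6, 2, 3, 11, 4, 5, 0, 8, 1, 9, 10, 7]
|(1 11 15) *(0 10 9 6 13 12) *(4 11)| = 12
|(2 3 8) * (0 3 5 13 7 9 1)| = |(0 3 8 2 5 13 7 9 1)| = 9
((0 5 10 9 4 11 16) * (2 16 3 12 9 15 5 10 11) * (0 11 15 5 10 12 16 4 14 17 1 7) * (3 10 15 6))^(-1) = ((0 12 9 14 17 1 7)(2 4)(3 16 11 10 5 6))^(-1) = (0 7 1 17 14 9 12)(2 4)(3 6 5 10 11 16)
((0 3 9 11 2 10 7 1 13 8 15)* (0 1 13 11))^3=((0 3 9)(1 11 2 10 7 13 8 15))^3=(1 10 8 11 7 15 2 13)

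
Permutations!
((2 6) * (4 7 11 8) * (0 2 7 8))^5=((0 2 6 7 11)(4 8))^5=(11)(4 8)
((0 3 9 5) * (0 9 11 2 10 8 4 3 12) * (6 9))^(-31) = (0 12)(2 11 3 4 8 10)(5 9 6)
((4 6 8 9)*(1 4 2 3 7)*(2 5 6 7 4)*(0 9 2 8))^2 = ((0 9 5 6)(1 8 2 3 4 7))^2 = (0 5)(1 2 4)(3 7 8)(6 9)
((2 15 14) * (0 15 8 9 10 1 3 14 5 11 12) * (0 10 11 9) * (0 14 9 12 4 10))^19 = (0 12 5 15)(1 3 9 11 4 10)(2 8 14)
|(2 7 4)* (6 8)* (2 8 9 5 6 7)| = |(4 8 7)(5 6 9)| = 3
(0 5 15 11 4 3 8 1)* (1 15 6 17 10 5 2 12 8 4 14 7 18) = (0 2 12 8 15 11 14 7 18 1)(3 4)(5 6 17 10) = [2, 0, 12, 4, 3, 6, 17, 18, 15, 9, 5, 14, 8, 13, 7, 11, 16, 10, 1]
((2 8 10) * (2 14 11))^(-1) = ((2 8 10 14 11))^(-1) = (2 11 14 10 8)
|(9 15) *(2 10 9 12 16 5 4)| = 8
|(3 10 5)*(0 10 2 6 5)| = 4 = |(0 10)(2 6 5 3)|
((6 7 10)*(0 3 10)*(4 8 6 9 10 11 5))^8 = ((0 3 11 5 4 8 6 7)(9 10))^8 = (11)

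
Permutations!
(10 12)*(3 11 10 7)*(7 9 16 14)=(3 11 10 12 9 16 14 7)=[0, 1, 2, 11, 4, 5, 6, 3, 8, 16, 12, 10, 9, 13, 7, 15, 14]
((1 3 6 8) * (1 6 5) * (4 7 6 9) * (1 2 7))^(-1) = (1 4 9 8 6 7 2 5 3)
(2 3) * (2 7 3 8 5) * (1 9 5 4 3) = (1 9 5 2 8 4 3 7) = [0, 9, 8, 7, 3, 2, 6, 1, 4, 5]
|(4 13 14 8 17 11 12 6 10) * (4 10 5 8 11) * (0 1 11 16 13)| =9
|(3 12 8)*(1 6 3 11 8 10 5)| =6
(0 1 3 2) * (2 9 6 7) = (0 1 3 9 6 7 2) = [1, 3, 0, 9, 4, 5, 7, 2, 8, 6]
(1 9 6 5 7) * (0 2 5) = [2, 9, 5, 3, 4, 7, 0, 1, 8, 6] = (0 2 5 7 1 9 6)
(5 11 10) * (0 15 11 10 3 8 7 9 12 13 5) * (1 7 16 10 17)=(0 15 11 3 8 16 10)(1 7 9 12 13 5 17)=[15, 7, 2, 8, 4, 17, 6, 9, 16, 12, 0, 3, 13, 5, 14, 11, 10, 1]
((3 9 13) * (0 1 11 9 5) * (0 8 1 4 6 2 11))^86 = ((0 4 6 2 11 9 13 3 5 8 1))^86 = (0 8 3 9 2 4 1 5 13 11 6)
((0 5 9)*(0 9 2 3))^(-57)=(9)(0 3 2 5)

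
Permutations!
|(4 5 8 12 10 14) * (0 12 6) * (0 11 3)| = 10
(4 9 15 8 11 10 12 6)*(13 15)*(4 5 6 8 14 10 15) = (4 9 13)(5 6)(8 11 15 14 10 12) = [0, 1, 2, 3, 9, 6, 5, 7, 11, 13, 12, 15, 8, 4, 10, 14]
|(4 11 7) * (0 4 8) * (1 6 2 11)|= 8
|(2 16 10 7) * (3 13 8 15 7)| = 8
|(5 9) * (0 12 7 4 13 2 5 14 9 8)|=8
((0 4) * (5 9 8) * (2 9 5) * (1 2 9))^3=((0 4)(1 2)(8 9))^3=(0 4)(1 2)(8 9)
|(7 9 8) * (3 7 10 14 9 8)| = 6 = |(3 7 8 10 14 9)|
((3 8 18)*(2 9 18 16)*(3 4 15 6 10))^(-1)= (2 16 8 3 10 6 15 4 18 9)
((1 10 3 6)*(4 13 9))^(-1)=(1 6 3 10)(4 9 13)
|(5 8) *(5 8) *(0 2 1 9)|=4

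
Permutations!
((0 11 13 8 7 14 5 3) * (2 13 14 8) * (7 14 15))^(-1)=((0 11 15 7 8 14 5 3)(2 13))^(-1)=(0 3 5 14 8 7 15 11)(2 13)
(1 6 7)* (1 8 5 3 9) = [0, 6, 2, 9, 4, 3, 7, 8, 5, 1] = (1 6 7 8 5 3 9)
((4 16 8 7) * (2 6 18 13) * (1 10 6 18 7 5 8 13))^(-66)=(1 13 7)(2 4 10)(6 18 16)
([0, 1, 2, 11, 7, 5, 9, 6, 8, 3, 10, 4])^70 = [0, 1, 2, 6, 3, 5, 4, 11, 8, 7, 10, 9]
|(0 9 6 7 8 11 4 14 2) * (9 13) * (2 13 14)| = 10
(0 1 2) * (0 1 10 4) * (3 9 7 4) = (0 10 3 9 7 4)(1 2) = [10, 2, 1, 9, 0, 5, 6, 4, 8, 7, 3]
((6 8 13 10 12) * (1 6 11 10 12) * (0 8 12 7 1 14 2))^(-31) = ((0 8 13 7 1 6 12 11 10 14 2))^(-31) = (0 13 1 12 10 2 8 7 6 11 14)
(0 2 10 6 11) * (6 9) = (0 2 10 9 6 11) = [2, 1, 10, 3, 4, 5, 11, 7, 8, 6, 9, 0]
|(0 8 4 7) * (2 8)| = |(0 2 8 4 7)| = 5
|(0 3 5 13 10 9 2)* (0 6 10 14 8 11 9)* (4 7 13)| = 13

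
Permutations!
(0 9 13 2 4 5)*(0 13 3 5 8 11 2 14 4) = [9, 1, 0, 5, 8, 13, 6, 7, 11, 3, 10, 2, 12, 14, 4] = (0 9 3 5 13 14 4 8 11 2)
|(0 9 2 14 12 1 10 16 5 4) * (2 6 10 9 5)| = |(0 5 4)(1 9 6 10 16 2 14 12)| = 24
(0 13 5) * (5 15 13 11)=[11, 1, 2, 3, 4, 0, 6, 7, 8, 9, 10, 5, 12, 15, 14, 13]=(0 11 5)(13 15)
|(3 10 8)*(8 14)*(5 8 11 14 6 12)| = |(3 10 6 12 5 8)(11 14)| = 6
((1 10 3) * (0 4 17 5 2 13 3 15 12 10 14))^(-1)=(0 14 1 3 13 2 5 17 4)(10 12 15)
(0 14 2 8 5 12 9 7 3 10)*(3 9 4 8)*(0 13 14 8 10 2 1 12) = (0 8 5)(1 12 4 10 13 14)(2 3)(7 9) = [8, 12, 3, 2, 10, 0, 6, 9, 5, 7, 13, 11, 4, 14, 1]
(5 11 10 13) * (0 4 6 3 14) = [4, 1, 2, 14, 6, 11, 3, 7, 8, 9, 13, 10, 12, 5, 0] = (0 4 6 3 14)(5 11 10 13)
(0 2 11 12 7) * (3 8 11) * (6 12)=[2, 1, 3, 8, 4, 5, 12, 0, 11, 9, 10, 6, 7]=(0 2 3 8 11 6 12 7)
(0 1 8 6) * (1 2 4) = (0 2 4 1 8 6) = [2, 8, 4, 3, 1, 5, 0, 7, 6]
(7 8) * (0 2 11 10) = (0 2 11 10)(7 8) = [2, 1, 11, 3, 4, 5, 6, 8, 7, 9, 0, 10]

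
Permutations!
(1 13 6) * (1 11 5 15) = (1 13 6 11 5 15) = [0, 13, 2, 3, 4, 15, 11, 7, 8, 9, 10, 5, 12, 6, 14, 1]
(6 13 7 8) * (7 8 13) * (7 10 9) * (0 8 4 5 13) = (0 8 6 10 9 7)(4 5 13) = [8, 1, 2, 3, 5, 13, 10, 0, 6, 7, 9, 11, 12, 4]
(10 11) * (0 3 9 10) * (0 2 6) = (0 3 9 10 11 2 6) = [3, 1, 6, 9, 4, 5, 0, 7, 8, 10, 11, 2]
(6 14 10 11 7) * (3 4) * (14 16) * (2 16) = (2 16 14 10 11 7 6)(3 4) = [0, 1, 16, 4, 3, 5, 2, 6, 8, 9, 11, 7, 12, 13, 10, 15, 14]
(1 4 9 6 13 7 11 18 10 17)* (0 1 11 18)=[1, 4, 2, 3, 9, 5, 13, 18, 8, 6, 17, 0, 12, 7, 14, 15, 16, 11, 10]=(0 1 4 9 6 13 7 18 10 17 11)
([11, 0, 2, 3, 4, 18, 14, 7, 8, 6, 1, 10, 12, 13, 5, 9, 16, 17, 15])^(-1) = (0 1 10 11)(5 14 6 9 15 18)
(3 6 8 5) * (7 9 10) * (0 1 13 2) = (0 1 13 2)(3 6 8 5)(7 9 10) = [1, 13, 0, 6, 4, 3, 8, 9, 5, 10, 7, 11, 12, 2]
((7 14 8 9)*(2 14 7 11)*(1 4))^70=(14)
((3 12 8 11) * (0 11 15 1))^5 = ((0 11 3 12 8 15 1))^5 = (0 15 12 11 1 8 3)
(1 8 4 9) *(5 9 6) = (1 8 4 6 5 9) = [0, 8, 2, 3, 6, 9, 5, 7, 4, 1]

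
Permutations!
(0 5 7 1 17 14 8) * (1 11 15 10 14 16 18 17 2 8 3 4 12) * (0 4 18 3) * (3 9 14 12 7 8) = (0 5 8 4 7 11 15 10 12 1 2 3 18 17 16 9 14) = [5, 2, 3, 18, 7, 8, 6, 11, 4, 14, 12, 15, 1, 13, 0, 10, 9, 16, 17]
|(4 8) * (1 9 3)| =6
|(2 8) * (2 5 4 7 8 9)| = 4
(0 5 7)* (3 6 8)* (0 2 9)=[5, 1, 9, 6, 4, 7, 8, 2, 3, 0]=(0 5 7 2 9)(3 6 8)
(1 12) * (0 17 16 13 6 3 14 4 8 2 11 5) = (0 17 16 13 6 3 14 4 8 2 11 5)(1 12) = [17, 12, 11, 14, 8, 0, 3, 7, 2, 9, 10, 5, 1, 6, 4, 15, 13, 16]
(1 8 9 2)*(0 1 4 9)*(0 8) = (0 1)(2 4 9) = [1, 0, 4, 3, 9, 5, 6, 7, 8, 2]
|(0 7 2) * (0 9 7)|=3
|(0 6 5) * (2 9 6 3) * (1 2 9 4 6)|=8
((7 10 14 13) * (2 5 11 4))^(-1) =(2 4 11 5)(7 13 14 10)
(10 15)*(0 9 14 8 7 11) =(0 9 14 8 7 11)(10 15) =[9, 1, 2, 3, 4, 5, 6, 11, 7, 14, 15, 0, 12, 13, 8, 10]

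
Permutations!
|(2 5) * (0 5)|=3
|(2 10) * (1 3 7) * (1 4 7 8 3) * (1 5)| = 2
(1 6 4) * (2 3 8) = (1 6 4)(2 3 8) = [0, 6, 3, 8, 1, 5, 4, 7, 2]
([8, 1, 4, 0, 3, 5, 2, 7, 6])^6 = (8)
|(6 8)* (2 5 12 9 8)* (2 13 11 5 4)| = 14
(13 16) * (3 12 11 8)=(3 12 11 8)(13 16)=[0, 1, 2, 12, 4, 5, 6, 7, 3, 9, 10, 8, 11, 16, 14, 15, 13]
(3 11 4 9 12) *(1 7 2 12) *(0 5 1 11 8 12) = (0 5 1 7 2)(3 8 12)(4 9 11) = [5, 7, 0, 8, 9, 1, 6, 2, 12, 11, 10, 4, 3]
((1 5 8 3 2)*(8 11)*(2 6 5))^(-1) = (1 2)(3 8 11 5 6)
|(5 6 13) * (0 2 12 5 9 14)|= 8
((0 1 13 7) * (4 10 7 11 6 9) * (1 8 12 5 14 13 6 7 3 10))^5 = ((0 8 12 5 14 13 11 7)(1 6 9 4)(3 10))^5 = (0 13 12 7 14 8 11 5)(1 6 9 4)(3 10)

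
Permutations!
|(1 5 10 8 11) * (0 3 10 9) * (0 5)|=|(0 3 10 8 11 1)(5 9)|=6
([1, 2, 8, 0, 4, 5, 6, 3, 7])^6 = [0, 1, 2, 3, 4, 5, 6, 7, 8]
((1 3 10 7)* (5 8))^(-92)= ((1 3 10 7)(5 8))^(-92)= (10)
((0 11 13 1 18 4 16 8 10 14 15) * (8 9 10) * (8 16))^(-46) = (0 13 18 8 9 14)(1 4 16 10 15 11)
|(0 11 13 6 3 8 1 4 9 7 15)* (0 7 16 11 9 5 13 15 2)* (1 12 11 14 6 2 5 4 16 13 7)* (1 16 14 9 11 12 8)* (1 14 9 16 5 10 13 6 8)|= |(16)(0 11 15 5 7 10 13 2)(1 9 6 3 14 8)|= 24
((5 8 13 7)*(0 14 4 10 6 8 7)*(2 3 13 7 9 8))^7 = ((0 14 4 10 6 2 3 13)(5 9 8 7))^7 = (0 13 3 2 6 10 4 14)(5 7 8 9)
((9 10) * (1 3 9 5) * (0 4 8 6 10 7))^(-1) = (0 7 9 3 1 5 10 6 8 4)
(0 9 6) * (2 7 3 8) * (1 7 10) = (0 9 6)(1 7 3 8 2 10) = [9, 7, 10, 8, 4, 5, 0, 3, 2, 6, 1]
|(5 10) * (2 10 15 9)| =|(2 10 5 15 9)| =5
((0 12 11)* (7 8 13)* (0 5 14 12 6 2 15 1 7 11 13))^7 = (15)(5 12 11 14 13) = ((0 6 2 15 1 7 8)(5 14 12 13 11))^7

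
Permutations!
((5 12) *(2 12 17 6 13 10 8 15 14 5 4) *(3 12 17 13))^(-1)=(2 4 12 3 6 17)(5 14 15 8 10 13)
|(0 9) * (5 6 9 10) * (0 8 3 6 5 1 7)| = 4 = |(0 10 1 7)(3 6 9 8)|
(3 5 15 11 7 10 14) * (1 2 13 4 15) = (1 2 13 4 15 11 7 10 14 3 5) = [0, 2, 13, 5, 15, 1, 6, 10, 8, 9, 14, 7, 12, 4, 3, 11]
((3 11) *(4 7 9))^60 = ((3 11)(4 7 9))^60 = (11)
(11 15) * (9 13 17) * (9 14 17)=(9 13)(11 15)(14 17)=[0, 1, 2, 3, 4, 5, 6, 7, 8, 13, 10, 15, 12, 9, 17, 11, 16, 14]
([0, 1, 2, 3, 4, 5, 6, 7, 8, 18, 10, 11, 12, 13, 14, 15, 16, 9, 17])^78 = (18)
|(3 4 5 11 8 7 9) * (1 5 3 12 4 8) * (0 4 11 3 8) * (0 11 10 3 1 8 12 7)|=|(0 4 12 10 3 11 8)(1 5)(7 9)|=14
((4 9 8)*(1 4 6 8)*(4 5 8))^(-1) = (1 9 4 6 8 5)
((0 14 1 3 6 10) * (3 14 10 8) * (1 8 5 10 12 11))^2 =((0 12 11 1 14 8 3 6 5 10))^2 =(0 11 14 3 5)(1 8 6 10 12)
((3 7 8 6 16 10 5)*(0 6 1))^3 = ((0 6 16 10 5 3 7 8 1))^3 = (0 10 7)(1 16 3)(5 8 6)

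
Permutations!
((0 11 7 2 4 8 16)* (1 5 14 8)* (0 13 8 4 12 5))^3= (16)(0 2 14)(1 7 5)(4 11 12)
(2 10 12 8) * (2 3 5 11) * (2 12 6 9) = [0, 1, 10, 5, 4, 11, 9, 7, 3, 2, 6, 12, 8] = (2 10 6 9)(3 5 11 12 8)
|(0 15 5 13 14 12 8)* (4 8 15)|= |(0 4 8)(5 13 14 12 15)|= 15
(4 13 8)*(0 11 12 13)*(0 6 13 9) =(0 11 12 9)(4 6 13 8) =[11, 1, 2, 3, 6, 5, 13, 7, 4, 0, 10, 12, 9, 8]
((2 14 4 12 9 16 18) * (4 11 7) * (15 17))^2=(2 11 4 9 18 14 7 12 16)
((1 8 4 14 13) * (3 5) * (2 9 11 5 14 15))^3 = (1 15 11 14 8 2 5 13 4 9 3)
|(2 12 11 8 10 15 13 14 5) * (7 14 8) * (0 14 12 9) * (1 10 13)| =30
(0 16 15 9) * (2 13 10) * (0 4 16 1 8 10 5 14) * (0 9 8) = (0 1)(2 13 5 14 9 4 16 15 8 10) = [1, 0, 13, 3, 16, 14, 6, 7, 10, 4, 2, 11, 12, 5, 9, 8, 15]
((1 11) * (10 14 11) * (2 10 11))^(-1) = ((1 11)(2 10 14))^(-1) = (1 11)(2 14 10)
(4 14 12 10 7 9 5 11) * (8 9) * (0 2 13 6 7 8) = (0 2 13 6 7)(4 14 12 10 8 9 5 11) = [2, 1, 13, 3, 14, 11, 7, 0, 9, 5, 8, 4, 10, 6, 12]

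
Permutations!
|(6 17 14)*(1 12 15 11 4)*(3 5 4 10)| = |(1 12 15 11 10 3 5 4)(6 17 14)| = 24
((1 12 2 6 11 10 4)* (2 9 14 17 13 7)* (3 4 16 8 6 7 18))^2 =((1 12 9 14 17 13 18 3 4)(2 7)(6 11 10 16 8))^2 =(1 9 17 18 4 12 14 13 3)(6 10 8 11 16)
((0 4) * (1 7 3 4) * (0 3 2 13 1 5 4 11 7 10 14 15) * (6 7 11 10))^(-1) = (0 15 14 10 3 4 5)(1 13 2 7 6)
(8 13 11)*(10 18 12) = (8 13 11)(10 18 12) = [0, 1, 2, 3, 4, 5, 6, 7, 13, 9, 18, 8, 10, 11, 14, 15, 16, 17, 12]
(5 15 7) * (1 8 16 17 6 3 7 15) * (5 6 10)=(1 8 16 17 10 5)(3 7 6)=[0, 8, 2, 7, 4, 1, 3, 6, 16, 9, 5, 11, 12, 13, 14, 15, 17, 10]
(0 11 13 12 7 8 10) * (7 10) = (0 11 13 12 10)(7 8) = [11, 1, 2, 3, 4, 5, 6, 8, 7, 9, 0, 13, 10, 12]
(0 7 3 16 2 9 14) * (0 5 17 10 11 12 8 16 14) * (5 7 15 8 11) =[15, 1, 9, 14, 4, 17, 6, 3, 16, 0, 5, 12, 11, 13, 7, 8, 2, 10] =(0 15 8 16 2 9)(3 14 7)(5 17 10)(11 12)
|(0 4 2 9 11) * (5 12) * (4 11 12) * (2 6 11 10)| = |(0 10 2 9 12 5 4 6 11)| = 9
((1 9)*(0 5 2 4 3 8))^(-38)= ((0 5 2 4 3 8)(1 9))^(-38)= (9)(0 3 2)(4 5 8)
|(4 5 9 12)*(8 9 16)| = |(4 5 16 8 9 12)| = 6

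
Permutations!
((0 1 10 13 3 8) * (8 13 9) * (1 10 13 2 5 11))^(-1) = ((0 10 9 8)(1 13 3 2 5 11))^(-1) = (0 8 9 10)(1 11 5 2 3 13)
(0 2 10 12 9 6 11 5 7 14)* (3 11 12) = (0 2 10 3 11 5 7 14)(6 12 9) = [2, 1, 10, 11, 4, 7, 12, 14, 8, 6, 3, 5, 9, 13, 0]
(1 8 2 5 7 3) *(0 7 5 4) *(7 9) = (0 9 7 3 1 8 2 4) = [9, 8, 4, 1, 0, 5, 6, 3, 2, 7]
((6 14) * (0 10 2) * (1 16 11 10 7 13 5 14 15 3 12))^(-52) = (0 14 12 10 13 15 16)(1 2 5 3 11 7 6)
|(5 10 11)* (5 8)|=4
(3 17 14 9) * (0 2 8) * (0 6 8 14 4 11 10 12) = [2, 1, 14, 17, 11, 5, 8, 7, 6, 3, 12, 10, 0, 13, 9, 15, 16, 4] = (0 2 14 9 3 17 4 11 10 12)(6 8)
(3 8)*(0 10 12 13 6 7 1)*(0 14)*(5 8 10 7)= (0 7 1 14)(3 10 12 13 6 5 8)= [7, 14, 2, 10, 4, 8, 5, 1, 3, 9, 12, 11, 13, 6, 0]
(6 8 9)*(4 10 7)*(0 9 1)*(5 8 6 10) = [9, 0, 2, 3, 5, 8, 6, 4, 1, 10, 7] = (0 9 10 7 4 5 8 1)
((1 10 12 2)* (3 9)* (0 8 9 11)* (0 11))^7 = (0 3 9 8)(1 2 12 10)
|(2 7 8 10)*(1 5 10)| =|(1 5 10 2 7 8)| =6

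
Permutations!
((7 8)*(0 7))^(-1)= (0 8 7)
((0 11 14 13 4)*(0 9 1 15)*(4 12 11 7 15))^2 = ((0 7 15)(1 4 9)(11 14 13 12))^2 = (0 15 7)(1 9 4)(11 13)(12 14)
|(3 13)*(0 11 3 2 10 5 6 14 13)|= 6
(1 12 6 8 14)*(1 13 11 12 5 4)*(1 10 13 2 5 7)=(1 7)(2 5 4 10 13 11 12 6 8 14)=[0, 7, 5, 3, 10, 4, 8, 1, 14, 9, 13, 12, 6, 11, 2]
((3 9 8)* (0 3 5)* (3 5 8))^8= ((0 5)(3 9))^8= (9)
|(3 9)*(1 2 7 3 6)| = |(1 2 7 3 9 6)| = 6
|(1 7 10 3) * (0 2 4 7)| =7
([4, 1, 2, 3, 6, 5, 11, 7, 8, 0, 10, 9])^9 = [9, 1, 2, 3, 0, 5, 4, 7, 8, 11, 10, 6]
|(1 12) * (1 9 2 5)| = |(1 12 9 2 5)| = 5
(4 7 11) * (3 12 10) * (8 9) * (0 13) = (0 13)(3 12 10)(4 7 11)(8 9) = [13, 1, 2, 12, 7, 5, 6, 11, 9, 8, 3, 4, 10, 0]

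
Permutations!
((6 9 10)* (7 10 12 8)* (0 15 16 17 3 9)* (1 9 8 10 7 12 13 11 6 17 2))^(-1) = ((0 15 16 2 1 9 13 11 6)(3 8 12 10 17))^(-1) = (0 6 11 13 9 1 2 16 15)(3 17 10 12 8)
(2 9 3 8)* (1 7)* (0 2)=(0 2 9 3 8)(1 7)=[2, 7, 9, 8, 4, 5, 6, 1, 0, 3]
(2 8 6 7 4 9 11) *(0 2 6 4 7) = (0 2 8 4 9 11 6) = [2, 1, 8, 3, 9, 5, 0, 7, 4, 11, 10, 6]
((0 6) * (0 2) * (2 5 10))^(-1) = ((0 6 5 10 2))^(-1) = (0 2 10 5 6)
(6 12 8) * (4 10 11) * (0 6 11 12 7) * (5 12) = (0 6 7)(4 10 5 12 8 11) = [6, 1, 2, 3, 10, 12, 7, 0, 11, 9, 5, 4, 8]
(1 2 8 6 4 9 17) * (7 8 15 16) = (1 2 15 16 7 8 6 4 9 17) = [0, 2, 15, 3, 9, 5, 4, 8, 6, 17, 10, 11, 12, 13, 14, 16, 7, 1]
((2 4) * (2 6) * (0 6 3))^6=(0 6 2 4 3)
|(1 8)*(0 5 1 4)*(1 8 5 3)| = 6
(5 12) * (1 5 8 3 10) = (1 5 12 8 3 10) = [0, 5, 2, 10, 4, 12, 6, 7, 3, 9, 1, 11, 8]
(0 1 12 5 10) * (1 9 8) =[9, 12, 2, 3, 4, 10, 6, 7, 1, 8, 0, 11, 5] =(0 9 8 1 12 5 10)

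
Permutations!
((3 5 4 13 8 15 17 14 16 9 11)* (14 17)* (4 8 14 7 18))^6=(3 4)(5 13)(7 9)(8 14)(11 18)(15 16)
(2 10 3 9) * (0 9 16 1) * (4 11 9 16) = (0 16 1)(2 10 3 4 11 9) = [16, 0, 10, 4, 11, 5, 6, 7, 8, 2, 3, 9, 12, 13, 14, 15, 1]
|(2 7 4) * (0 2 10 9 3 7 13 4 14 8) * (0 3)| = |(0 2 13 4 10 9)(3 7 14 8)| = 12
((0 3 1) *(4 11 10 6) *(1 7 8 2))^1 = ((0 3 7 8 2 1)(4 11 10 6))^1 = (0 3 7 8 2 1)(4 11 10 6)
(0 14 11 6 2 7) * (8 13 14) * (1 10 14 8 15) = (0 15 1 10 14 11 6 2 7)(8 13) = [15, 10, 7, 3, 4, 5, 2, 0, 13, 9, 14, 6, 12, 8, 11, 1]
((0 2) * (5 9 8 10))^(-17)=((0 2)(5 9 8 10))^(-17)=(0 2)(5 10 8 9)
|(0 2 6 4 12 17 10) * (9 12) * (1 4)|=9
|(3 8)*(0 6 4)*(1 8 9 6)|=7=|(0 1 8 3 9 6 4)|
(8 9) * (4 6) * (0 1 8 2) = [1, 8, 0, 3, 6, 5, 4, 7, 9, 2] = (0 1 8 9 2)(4 6)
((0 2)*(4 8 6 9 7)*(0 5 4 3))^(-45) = (9)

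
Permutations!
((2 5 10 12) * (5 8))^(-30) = (12)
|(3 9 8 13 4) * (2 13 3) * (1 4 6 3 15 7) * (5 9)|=|(1 4 2 13 6 3 5 9 8 15 7)|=11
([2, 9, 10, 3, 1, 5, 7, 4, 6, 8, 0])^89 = (0 10 2)(1 4 7 6 8 9)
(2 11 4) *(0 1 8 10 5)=(0 1 8 10 5)(2 11 4)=[1, 8, 11, 3, 2, 0, 6, 7, 10, 9, 5, 4]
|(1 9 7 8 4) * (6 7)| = 6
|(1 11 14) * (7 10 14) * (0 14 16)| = 7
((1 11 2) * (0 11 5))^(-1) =(0 5 1 2 11)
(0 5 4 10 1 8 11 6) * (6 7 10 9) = (0 5 4 9 6)(1 8 11 7 10) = [5, 8, 2, 3, 9, 4, 0, 10, 11, 6, 1, 7]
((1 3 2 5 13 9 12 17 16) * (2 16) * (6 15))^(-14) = ((1 3 16)(2 5 13 9 12 17)(6 15))^(-14) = (1 3 16)(2 12 13)(5 17 9)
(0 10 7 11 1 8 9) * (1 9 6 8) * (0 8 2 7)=(0 10)(2 7 11 9 8 6)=[10, 1, 7, 3, 4, 5, 2, 11, 6, 8, 0, 9]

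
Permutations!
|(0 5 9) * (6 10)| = |(0 5 9)(6 10)| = 6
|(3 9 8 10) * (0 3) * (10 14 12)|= 7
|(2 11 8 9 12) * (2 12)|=|(12)(2 11 8 9)|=4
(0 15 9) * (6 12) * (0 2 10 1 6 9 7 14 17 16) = (0 15 7 14 17 16)(1 6 12 9 2 10) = [15, 6, 10, 3, 4, 5, 12, 14, 8, 2, 1, 11, 9, 13, 17, 7, 0, 16]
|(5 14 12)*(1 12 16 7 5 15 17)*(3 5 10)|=12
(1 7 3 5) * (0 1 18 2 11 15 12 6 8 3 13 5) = [1, 7, 11, 0, 4, 18, 8, 13, 3, 9, 10, 15, 6, 5, 14, 12, 16, 17, 2] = (0 1 7 13 5 18 2 11 15 12 6 8 3)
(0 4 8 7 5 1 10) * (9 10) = (0 4 8 7 5 1 9 10) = [4, 9, 2, 3, 8, 1, 6, 5, 7, 10, 0]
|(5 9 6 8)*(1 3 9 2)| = |(1 3 9 6 8 5 2)| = 7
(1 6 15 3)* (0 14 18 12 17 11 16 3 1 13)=(0 14 18 12 17 11 16 3 13)(1 6 15)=[14, 6, 2, 13, 4, 5, 15, 7, 8, 9, 10, 16, 17, 0, 18, 1, 3, 11, 12]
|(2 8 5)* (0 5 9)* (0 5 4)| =4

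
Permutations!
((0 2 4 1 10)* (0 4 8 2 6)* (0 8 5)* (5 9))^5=(0 5 9 2 8 6)(1 4 10)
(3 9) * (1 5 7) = (1 5 7)(3 9) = [0, 5, 2, 9, 4, 7, 6, 1, 8, 3]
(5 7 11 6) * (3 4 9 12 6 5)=[0, 1, 2, 4, 9, 7, 3, 11, 8, 12, 10, 5, 6]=(3 4 9 12 6)(5 7 11)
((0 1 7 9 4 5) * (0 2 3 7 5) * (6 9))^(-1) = ((0 1 5 2 3 7 6 9 4))^(-1) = (0 4 9 6 7 3 2 5 1)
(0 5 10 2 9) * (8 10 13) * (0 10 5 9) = (0 9 10 2)(5 13 8) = [9, 1, 0, 3, 4, 13, 6, 7, 5, 10, 2, 11, 12, 8]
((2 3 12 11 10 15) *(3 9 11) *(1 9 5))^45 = (1 10 5 11 2 9 15)(3 12)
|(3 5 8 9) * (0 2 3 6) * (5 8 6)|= 7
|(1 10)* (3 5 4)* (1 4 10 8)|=4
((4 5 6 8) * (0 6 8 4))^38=(0 5 6 8 4)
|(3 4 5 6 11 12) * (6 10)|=7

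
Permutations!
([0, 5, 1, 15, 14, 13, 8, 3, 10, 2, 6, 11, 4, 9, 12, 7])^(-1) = (1 2 9 13 5)(3 7 15)(4 12 14)(6 10 8)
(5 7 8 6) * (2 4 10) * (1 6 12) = (1 6 5 7 8 12)(2 4 10) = [0, 6, 4, 3, 10, 7, 5, 8, 12, 9, 2, 11, 1]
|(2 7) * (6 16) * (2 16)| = 4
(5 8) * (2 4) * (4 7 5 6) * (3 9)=[0, 1, 7, 9, 2, 8, 4, 5, 6, 3]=(2 7 5 8 6 4)(3 9)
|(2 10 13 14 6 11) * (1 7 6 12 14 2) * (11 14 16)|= |(1 7 6 14 12 16 11)(2 10 13)|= 21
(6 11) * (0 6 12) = (0 6 11 12) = [6, 1, 2, 3, 4, 5, 11, 7, 8, 9, 10, 12, 0]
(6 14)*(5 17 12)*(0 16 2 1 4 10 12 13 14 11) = [16, 4, 1, 3, 10, 17, 11, 7, 8, 9, 12, 0, 5, 14, 6, 15, 2, 13] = (0 16 2 1 4 10 12 5 17 13 14 6 11)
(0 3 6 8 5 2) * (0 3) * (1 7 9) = [0, 7, 3, 6, 4, 2, 8, 9, 5, 1] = (1 7 9)(2 3 6 8 5)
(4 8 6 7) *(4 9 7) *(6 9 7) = [0, 1, 2, 3, 8, 5, 4, 7, 9, 6] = (4 8 9 6)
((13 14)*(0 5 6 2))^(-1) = (0 2 6 5)(13 14)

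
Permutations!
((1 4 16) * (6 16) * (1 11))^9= (1 11 16 6 4)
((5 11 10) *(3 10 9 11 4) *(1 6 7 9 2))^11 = (1 2 11 9 7 6)(3 4 5 10)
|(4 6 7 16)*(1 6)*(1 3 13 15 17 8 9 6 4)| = 11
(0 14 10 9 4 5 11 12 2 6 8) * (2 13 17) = (0 14 10 9 4 5 11 12 13 17 2 6 8) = [14, 1, 6, 3, 5, 11, 8, 7, 0, 4, 9, 12, 13, 17, 10, 15, 16, 2]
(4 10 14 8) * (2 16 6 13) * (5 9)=(2 16 6 13)(4 10 14 8)(5 9)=[0, 1, 16, 3, 10, 9, 13, 7, 4, 5, 14, 11, 12, 2, 8, 15, 6]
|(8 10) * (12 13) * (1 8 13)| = 5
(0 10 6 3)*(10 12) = (0 12 10 6 3) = [12, 1, 2, 0, 4, 5, 3, 7, 8, 9, 6, 11, 10]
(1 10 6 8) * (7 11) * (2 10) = (1 2 10 6 8)(7 11) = [0, 2, 10, 3, 4, 5, 8, 11, 1, 9, 6, 7]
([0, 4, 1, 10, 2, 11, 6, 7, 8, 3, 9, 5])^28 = (11)(1 4 2)(3 10 9)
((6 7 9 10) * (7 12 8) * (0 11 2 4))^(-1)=(0 4 2 11)(6 10 9 7 8 12)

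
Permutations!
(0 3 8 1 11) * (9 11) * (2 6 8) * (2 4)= [3, 9, 6, 4, 2, 5, 8, 7, 1, 11, 10, 0]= (0 3 4 2 6 8 1 9 11)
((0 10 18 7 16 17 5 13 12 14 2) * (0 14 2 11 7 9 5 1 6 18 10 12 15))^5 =((0 12 2 14 11 7 16 17 1 6 18 9 5 13 15))^5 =(0 7 18)(1 13 14)(2 17 5)(6 15 11)(9 12 16)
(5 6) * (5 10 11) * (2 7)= (2 7)(5 6 10 11)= [0, 1, 7, 3, 4, 6, 10, 2, 8, 9, 11, 5]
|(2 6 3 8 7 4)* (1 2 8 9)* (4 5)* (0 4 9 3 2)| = |(0 4 8 7 5 9 1)(2 6)| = 14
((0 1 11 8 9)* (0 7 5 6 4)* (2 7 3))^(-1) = (0 4 6 5 7 2 3 9 8 11 1)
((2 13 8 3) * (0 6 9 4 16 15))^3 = (0 4)(2 3 8 13)(6 16)(9 15)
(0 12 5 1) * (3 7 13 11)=(0 12 5 1)(3 7 13 11)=[12, 0, 2, 7, 4, 1, 6, 13, 8, 9, 10, 3, 5, 11]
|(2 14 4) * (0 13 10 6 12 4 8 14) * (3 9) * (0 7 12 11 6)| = 12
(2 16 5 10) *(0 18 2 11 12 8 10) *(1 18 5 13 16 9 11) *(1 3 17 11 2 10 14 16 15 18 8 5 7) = (0 7 1 8 14 16 13 15 18 10 3 17 11 12 5)(2 9) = [7, 8, 9, 17, 4, 0, 6, 1, 14, 2, 3, 12, 5, 15, 16, 18, 13, 11, 10]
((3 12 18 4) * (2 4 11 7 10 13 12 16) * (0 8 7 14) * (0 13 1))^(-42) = (0 10 8 1 7)(2 3)(4 16)(11 12 14 18 13)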